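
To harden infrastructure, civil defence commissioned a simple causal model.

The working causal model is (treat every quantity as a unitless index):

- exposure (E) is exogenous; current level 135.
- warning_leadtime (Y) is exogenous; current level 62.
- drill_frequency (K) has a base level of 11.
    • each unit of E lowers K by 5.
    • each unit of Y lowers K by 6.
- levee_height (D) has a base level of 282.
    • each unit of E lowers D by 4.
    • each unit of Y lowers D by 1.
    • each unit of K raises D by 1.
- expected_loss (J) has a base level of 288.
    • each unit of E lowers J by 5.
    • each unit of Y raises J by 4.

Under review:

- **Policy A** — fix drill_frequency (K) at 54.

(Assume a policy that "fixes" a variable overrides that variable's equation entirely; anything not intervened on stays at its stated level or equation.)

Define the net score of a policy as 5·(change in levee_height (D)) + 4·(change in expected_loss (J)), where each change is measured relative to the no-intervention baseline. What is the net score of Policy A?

Baseline:
  E = 135
  Y = 62
  K = 11 − 5·135 − 6·62 = -1036
  D = 282 − 4·135 − 62 + (-1036) = -1356
  J = 288 − 5·135 + 4·62 = -139
Policy A (K := 54):
  E = 135
  Y = 62
  K = 54
  D = 282 − 4·135 − 62 + 54 = -266
  J = 288 − 5·135 + 4·62 = -139
ΔD = -266 − (-1356) = 1090; ΔJ = -139 − (-139) = 0
Score = 5·1090 + 4·0 = 5450

5450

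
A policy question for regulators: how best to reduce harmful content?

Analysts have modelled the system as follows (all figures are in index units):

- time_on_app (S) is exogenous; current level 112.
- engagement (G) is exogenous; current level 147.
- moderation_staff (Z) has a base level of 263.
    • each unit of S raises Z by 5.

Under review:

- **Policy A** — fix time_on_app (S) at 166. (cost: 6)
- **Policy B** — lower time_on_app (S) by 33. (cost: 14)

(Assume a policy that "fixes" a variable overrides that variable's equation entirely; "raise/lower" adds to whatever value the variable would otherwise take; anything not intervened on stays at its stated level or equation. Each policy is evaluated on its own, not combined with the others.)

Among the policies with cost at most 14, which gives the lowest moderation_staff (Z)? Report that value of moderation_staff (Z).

658

Policy A (S := 166):
  S = 166
  Z = 263 + 5·166 = 1093
Policy B (S − 33):
  S = 112 − 33 = 79
  Z = 263 + 5·79 = 658
Comparing — Policy A: Z=1093, Policy B: Z=658. Lowest is 658 (Policy B).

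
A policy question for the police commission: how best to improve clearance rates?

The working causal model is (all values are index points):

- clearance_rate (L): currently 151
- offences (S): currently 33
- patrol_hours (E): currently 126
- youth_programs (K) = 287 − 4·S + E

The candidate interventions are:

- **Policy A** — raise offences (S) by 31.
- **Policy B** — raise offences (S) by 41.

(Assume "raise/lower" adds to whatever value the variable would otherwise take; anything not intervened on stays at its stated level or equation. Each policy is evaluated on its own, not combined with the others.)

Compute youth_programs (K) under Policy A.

Policy A (S + 31):
  S = 33 + 31 = 64
  E = 126
  K = 287 − 4·64 + 126 = 157

157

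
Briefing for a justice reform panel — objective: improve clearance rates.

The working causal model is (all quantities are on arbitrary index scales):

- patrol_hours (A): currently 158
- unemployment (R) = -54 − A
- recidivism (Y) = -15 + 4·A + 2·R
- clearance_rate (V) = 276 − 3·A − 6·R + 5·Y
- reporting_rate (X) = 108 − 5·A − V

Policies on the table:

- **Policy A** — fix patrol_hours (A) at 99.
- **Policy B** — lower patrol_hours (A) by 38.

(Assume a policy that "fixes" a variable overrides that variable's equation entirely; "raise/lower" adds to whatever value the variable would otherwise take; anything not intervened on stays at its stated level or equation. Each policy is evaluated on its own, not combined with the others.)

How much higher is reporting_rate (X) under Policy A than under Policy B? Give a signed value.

378

Policy A (A := 99):
  A = 99
  R = -54 − 99 = -153
  Y = -15 + 4·99 + 2·(-153) = 75
  V = 276 − 3·99 − 6·(-153) + 5·75 = 1272
  X = 108 − 5·99 − 1272 = -1659
Policy B (A − 38):
  A = 158 − 38 = 120
  R = -54 − 120 = -174
  Y = -15 + 4·120 + 2·(-174) = 117
  V = 276 − 3·120 − 6·(-174) + 5·117 = 1545
  X = 108 − 5·120 − 1545 = -2037
X: -1659 − (-2037) = 378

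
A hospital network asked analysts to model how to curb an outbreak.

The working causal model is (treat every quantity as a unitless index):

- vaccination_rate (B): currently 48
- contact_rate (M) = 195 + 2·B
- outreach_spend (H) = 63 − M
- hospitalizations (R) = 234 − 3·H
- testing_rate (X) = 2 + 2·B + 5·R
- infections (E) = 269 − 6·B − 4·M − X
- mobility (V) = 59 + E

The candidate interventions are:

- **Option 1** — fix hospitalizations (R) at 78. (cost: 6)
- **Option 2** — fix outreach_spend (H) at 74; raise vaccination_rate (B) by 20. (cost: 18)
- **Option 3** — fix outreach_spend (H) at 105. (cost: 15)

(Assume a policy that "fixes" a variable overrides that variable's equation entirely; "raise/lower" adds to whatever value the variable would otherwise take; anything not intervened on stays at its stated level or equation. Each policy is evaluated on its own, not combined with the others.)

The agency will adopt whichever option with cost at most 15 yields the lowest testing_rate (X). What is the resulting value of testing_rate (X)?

-307

Option 1 (R := 78):
  B = 48
  M = 195 + 2·48 = 291
  H = 63 − 291 = -228
  R = 78
  X = 2 + 2·48 + 5·78 = 488
Option 3 (H := 105):
  B = 48
  M = 195 + 2·48 = 291
  H = 105
  R = 234 − 3·105 = -81
  X = 2 + 2·48 + 5·(-81) = -307
Comparing — Option 1: X=488, Option 3: X=-307. Lowest is -307 (Option 3).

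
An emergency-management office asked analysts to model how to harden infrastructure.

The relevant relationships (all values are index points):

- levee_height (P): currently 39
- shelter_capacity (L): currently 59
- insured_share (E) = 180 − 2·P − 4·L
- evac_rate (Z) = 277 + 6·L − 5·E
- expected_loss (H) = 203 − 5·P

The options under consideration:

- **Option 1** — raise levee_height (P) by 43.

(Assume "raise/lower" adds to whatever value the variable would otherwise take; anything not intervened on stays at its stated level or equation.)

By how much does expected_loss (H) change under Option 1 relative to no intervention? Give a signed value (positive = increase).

Baseline:
  P = 39
  H = 203 − 5·39 = 8
Option 1 (P + 43):
  P = 39 + 43 = 82
  H = 203 − 5·82 = -207
Change in H: -207 − 8 = -215

-215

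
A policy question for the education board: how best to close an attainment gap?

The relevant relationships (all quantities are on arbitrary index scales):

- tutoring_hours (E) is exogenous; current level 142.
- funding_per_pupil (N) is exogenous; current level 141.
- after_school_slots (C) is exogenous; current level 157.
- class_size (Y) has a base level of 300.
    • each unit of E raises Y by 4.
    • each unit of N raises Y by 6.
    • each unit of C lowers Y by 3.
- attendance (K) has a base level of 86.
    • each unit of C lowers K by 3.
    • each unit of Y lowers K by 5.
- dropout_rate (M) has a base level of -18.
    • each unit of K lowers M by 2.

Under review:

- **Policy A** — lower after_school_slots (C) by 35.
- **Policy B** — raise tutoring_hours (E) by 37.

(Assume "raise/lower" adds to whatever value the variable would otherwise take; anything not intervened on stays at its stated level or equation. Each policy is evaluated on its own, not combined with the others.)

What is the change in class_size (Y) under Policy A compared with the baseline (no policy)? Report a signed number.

105

Baseline:
  E = 142
  N = 141
  C = 157
  Y = 300 + 4·142 + 6·141 − 3·157 = 1243
Policy A (C − 35):
  E = 142
  N = 141
  C = 157 − 35 = 122
  Y = 300 + 4·142 + 6·141 − 3·122 = 1348
Change in Y: 1348 − 1243 = 105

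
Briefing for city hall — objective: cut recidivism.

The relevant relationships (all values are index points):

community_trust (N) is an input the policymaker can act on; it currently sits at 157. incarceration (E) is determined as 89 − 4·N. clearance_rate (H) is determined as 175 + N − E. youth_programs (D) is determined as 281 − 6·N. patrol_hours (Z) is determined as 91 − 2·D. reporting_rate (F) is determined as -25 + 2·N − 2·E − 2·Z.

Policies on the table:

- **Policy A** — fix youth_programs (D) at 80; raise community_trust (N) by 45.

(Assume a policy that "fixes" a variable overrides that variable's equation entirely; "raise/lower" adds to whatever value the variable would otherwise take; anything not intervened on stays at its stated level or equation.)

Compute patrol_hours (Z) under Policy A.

-69

Policy A (D := 80, N + 45):
  N = 157 + 45 = 202
  D = 80
  Z = 91 − 2·80 = -69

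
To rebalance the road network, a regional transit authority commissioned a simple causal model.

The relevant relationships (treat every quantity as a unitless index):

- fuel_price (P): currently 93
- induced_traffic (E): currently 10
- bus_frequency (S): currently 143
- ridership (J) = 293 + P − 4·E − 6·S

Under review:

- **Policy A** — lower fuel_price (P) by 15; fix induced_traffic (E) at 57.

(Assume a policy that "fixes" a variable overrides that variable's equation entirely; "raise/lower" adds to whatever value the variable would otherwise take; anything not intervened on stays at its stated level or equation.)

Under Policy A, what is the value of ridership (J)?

Policy A (P − 15, E := 57):
  P = 93 − 15 = 78
  E = 57
  S = 143
  J = 293 + 78 − 4·57 − 6·143 = -715

-715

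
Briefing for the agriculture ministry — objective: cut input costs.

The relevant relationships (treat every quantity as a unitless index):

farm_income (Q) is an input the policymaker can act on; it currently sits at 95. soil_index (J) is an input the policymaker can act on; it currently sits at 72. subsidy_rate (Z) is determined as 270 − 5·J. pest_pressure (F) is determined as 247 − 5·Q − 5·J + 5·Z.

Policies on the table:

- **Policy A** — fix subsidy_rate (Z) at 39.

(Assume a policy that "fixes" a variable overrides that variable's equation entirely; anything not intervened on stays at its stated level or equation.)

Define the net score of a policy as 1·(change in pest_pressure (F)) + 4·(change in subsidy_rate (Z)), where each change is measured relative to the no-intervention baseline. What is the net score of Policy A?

Baseline:
  Q = 95
  J = 72
  Z = 270 − 5·72 = -90
  F = 247 − 5·95 − 5·72 + 5·(-90) = -1038
Policy A (Z := 39):
  Q = 95
  J = 72
  Z = 39
  F = 247 − 5·95 − 5·72 + 5·39 = -393
ΔF = -393 − (-1038) = 645; ΔZ = 39 − (-90) = 129
Score = 1·645 + 4·129 = 1161

1161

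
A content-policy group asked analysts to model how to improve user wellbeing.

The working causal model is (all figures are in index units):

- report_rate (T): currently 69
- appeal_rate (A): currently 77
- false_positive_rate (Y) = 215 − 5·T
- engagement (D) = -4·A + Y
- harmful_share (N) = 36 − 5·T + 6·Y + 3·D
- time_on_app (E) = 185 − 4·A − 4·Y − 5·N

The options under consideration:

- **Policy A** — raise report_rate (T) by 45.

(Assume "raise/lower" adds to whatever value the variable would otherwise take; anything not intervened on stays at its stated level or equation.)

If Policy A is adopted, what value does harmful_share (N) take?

-4653

Policy A (T + 45):
  T = 69 + 45 = 114
  A = 77
  Y = 215 − 5·114 = -355
  D = 0 − 4·77 + (-355) = -663
  N = 36 − 5·114 + 6·(-355) + 3·(-663) = -4653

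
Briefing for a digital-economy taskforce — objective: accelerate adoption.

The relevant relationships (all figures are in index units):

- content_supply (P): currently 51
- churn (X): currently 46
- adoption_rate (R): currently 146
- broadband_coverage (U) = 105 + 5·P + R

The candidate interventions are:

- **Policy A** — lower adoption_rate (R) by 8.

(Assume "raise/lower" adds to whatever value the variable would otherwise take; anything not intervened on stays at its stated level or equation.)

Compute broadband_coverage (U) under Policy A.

498

Policy A (R − 8):
  P = 51
  R = 146 − 8 = 138
  U = 105 + 5·51 + 138 = 498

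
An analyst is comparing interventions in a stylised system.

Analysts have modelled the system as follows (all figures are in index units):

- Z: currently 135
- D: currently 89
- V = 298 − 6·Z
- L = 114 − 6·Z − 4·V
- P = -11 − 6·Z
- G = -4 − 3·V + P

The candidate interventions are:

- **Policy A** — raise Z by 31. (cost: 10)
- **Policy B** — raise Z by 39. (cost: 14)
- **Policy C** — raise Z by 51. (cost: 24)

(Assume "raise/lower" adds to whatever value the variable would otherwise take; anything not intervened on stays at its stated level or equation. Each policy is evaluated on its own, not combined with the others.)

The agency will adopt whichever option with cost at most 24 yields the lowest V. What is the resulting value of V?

-818

Policy A (Z + 31):
  Z = 135 + 31 = 166
  V = 298 − 6·166 = -698
Policy B (Z + 39):
  Z = 135 + 39 = 174
  V = 298 − 6·174 = -746
Policy C (Z + 51):
  Z = 135 + 51 = 186
  V = 298 − 6·186 = -818
Comparing — Policy A: V=-698, Policy B: V=-746, Policy C: V=-818. Lowest is -818 (Policy C).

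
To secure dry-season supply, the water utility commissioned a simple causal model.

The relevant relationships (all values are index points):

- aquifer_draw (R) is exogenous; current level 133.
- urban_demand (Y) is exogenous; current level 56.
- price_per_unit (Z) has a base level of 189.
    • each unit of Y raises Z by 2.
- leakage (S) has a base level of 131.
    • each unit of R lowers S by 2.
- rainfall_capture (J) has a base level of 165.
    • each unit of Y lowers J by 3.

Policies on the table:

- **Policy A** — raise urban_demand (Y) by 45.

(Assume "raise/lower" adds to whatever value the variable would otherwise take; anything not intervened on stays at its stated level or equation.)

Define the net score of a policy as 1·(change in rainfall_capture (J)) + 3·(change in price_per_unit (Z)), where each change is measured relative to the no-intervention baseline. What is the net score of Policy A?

Baseline:
  Y = 56
  Z = 189 + 2·56 = 301
  J = 165 − 3·56 = -3
Policy A (Y + 45):
  Y = 56 + 45 = 101
  Z = 189 + 2·101 = 391
  J = 165 − 3·101 = -138
ΔJ = -138 − (-3) = -135; ΔZ = 391 − 301 = 90
Score = 1·(-135) + 3·90 = 135

135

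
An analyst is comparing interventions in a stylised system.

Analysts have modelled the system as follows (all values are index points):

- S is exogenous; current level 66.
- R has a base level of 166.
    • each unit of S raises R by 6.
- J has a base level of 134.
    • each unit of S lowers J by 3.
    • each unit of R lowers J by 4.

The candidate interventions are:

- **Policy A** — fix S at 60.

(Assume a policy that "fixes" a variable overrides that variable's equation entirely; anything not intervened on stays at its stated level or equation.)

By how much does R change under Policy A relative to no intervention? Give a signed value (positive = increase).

-36

Baseline:
  S = 66
  R = 166 + 6·66 = 562
Policy A (S := 60):
  S = 60
  R = 166 + 6·60 = 526
Change in R: 526 − 562 = -36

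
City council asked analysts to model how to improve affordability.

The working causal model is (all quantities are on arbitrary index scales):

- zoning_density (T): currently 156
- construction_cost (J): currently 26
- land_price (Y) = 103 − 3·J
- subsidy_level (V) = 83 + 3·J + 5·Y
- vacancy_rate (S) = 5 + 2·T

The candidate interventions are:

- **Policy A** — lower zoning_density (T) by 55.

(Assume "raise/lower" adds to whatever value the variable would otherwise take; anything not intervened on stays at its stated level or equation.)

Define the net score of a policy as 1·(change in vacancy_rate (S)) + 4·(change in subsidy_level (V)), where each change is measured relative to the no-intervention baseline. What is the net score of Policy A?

-110

Baseline:
  T = 156
  J = 26
  Y = 103 − 3·26 = 25
  V = 83 + 3·26 + 5·25 = 286
  S = 5 + 2·156 = 317
Policy A (T − 55):
  T = 156 − 55 = 101
  J = 26
  Y = 103 − 3·26 = 25
  V = 83 + 3·26 + 5·25 = 286
  S = 5 + 2·101 = 207
ΔS = 207 − 317 = -110; ΔV = 286 − 286 = 0
Score = 1·(-110) + 4·0 = -110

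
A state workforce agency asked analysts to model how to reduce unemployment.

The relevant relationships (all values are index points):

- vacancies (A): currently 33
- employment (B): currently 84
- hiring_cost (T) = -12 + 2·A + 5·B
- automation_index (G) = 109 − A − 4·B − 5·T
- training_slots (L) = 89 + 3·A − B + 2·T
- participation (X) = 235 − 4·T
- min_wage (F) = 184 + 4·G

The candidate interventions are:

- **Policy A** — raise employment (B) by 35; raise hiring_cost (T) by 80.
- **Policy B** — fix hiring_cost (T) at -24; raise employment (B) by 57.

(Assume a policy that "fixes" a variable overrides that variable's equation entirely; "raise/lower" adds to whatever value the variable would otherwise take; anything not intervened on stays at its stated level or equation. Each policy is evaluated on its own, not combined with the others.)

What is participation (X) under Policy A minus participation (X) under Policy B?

-3012

Policy A (B + 35, T + 80):
  A = 33
  B = 84 + 35 = 119
  T = -12 + 2·33 + 5·119 (+80 from intervention) = 729
  X = 235 − 4·729 = -2681
Policy B (T := -24, B + 57):
  A = 33
  B = 84 + 57 = 141
  T = -24
  X = 235 − 4·(-24) = 331
X: -2681 − 331 = -3012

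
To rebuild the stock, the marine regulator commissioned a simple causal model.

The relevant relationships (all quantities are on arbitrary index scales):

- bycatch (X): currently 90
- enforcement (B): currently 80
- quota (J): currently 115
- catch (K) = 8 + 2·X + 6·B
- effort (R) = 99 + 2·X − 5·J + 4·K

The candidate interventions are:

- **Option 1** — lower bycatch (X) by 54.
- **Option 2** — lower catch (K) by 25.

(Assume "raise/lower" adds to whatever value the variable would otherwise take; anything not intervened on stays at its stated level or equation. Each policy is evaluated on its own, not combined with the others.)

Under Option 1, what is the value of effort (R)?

1836

Option 1 (X − 54):
  X = 90 − 54 = 36
  B = 80
  J = 115
  K = 8 + 2·36 + 6·80 = 560
  R = 99 + 2·36 − 5·115 + 4·560 = 1836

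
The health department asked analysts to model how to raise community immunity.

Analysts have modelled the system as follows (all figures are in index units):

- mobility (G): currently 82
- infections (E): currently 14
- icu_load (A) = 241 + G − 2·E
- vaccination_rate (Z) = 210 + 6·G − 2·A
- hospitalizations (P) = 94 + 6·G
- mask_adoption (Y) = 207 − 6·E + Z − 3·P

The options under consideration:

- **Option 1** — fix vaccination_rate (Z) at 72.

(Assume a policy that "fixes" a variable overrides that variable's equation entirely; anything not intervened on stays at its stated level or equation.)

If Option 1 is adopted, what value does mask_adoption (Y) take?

-1563

Option 1 (Z := 72):
  G = 82
  E = 14
  A = 241 + 82 − 2·14 = 295
  Z = 72
  P = 94 + 6·82 = 586
  Y = 207 − 6·14 + 72 − 3·586 = -1563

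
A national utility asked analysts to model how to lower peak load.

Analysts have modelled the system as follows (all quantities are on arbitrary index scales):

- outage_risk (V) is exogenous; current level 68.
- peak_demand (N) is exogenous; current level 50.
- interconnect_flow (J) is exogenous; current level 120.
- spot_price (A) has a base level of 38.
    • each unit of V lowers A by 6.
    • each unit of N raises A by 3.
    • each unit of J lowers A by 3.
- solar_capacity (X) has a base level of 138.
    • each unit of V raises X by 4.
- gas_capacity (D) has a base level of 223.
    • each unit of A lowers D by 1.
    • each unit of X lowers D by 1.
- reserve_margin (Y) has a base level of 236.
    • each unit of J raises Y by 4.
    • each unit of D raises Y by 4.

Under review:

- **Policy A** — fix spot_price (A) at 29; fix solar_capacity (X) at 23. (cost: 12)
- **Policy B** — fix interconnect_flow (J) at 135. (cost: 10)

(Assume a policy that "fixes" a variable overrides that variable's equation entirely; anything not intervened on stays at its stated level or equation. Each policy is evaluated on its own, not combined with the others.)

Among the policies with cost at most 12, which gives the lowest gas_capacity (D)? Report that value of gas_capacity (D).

171

Policy A (A := 29, X := 23):
  V = 68
  N = 50
  J = 120
  A = 29
  X = 23
  D = 223 − 29 − 23 = 171
Policy B (J := 135):
  V = 68
  N = 50
  J = 135
  A = 38 − 6·68 + 3·50 − 3·135 = -625
  X = 138 + 4·68 = 410
  D = 223 − (-625) − 410 = 438
Comparing — Policy A: D=171, Policy B: D=438. Lowest is 171 (Policy A).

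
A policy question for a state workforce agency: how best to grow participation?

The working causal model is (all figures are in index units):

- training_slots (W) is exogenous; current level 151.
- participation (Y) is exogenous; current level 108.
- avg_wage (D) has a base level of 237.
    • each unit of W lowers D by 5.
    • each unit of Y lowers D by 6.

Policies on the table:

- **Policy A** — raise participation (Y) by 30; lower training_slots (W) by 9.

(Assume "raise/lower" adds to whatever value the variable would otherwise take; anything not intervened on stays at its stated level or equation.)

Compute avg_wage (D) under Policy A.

-1301

Policy A (Y + 30, W − 9):
  W = 151 − 9 = 142
  Y = 108 + 30 = 138
  D = 237 − 5·142 − 6·138 = -1301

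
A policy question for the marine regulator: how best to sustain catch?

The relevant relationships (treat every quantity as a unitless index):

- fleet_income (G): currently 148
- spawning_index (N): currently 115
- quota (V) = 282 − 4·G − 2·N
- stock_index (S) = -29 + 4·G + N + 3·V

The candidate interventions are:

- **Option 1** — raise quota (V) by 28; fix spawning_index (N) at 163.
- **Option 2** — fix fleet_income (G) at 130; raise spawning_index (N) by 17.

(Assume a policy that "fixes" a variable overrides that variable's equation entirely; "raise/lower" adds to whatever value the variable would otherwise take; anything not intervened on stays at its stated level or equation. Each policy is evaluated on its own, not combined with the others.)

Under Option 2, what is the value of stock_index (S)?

Option 2 (G := 130, N + 17):
  G = 130
  N = 115 + 17 = 132
  V = 282 − 4·130 − 2·132 = -502
  S = -29 + 4·130 + 132 + 3·(-502) = -883

-883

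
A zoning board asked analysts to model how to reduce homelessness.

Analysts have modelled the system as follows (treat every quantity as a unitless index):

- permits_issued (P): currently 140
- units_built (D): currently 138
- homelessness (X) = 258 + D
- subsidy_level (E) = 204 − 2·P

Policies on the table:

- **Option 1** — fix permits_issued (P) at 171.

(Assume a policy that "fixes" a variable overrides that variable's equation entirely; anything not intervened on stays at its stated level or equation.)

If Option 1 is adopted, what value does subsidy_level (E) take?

Option 1 (P := 171):
  P = 171
  E = 204 − 2·171 = -138

-138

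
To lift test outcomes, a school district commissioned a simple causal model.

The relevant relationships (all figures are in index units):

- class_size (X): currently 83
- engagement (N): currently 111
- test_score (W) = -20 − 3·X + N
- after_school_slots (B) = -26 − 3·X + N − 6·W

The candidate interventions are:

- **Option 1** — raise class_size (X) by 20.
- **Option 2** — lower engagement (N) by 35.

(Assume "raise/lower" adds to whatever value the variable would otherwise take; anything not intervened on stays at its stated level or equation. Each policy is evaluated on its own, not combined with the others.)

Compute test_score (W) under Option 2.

Option 2 (N − 35):
  X = 83
  N = 111 − 35 = 76
  W = -20 − 3·83 + 76 = -193

-193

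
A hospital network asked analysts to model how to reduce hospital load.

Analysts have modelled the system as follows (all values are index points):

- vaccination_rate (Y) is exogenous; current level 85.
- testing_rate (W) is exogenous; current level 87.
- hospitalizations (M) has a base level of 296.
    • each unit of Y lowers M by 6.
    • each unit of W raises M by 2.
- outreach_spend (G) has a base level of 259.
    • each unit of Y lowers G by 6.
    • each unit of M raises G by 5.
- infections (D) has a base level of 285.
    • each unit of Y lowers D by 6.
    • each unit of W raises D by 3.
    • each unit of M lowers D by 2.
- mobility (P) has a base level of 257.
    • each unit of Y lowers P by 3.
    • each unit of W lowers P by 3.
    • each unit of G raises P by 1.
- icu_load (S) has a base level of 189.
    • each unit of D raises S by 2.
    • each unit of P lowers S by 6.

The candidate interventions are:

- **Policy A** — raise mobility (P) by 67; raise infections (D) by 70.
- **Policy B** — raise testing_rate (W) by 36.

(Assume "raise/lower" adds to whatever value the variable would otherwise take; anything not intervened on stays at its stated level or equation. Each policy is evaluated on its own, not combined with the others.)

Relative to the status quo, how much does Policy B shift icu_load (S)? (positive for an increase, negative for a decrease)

-1584

Baseline:
  Y = 85
  W = 87
  M = 296 − 6·85 + 2·87 = -40
  G = 259 − 6·85 + 5·(-40) = -451
  D = 285 − 6·85 + 3·87 − 2·(-40) = 116
  P = 257 − 3·85 − 3·87 + (-451) = -710
  S = 189 + 2·116 − 6·(-710) = 4681
Policy B (W + 36):
  Y = 85
  W = 87 + 36 = 123
  M = 296 − 6·85 + 2·123 = 32
  G = 259 − 6·85 + 5·32 = -91
  D = 285 − 6·85 + 3·123 − 2·32 = 80
  P = 257 − 3·85 − 3·123 + (-91) = -458
  S = 189 + 2·80 − 6·(-458) = 3097
Change in S: 3097 − 4681 = -1584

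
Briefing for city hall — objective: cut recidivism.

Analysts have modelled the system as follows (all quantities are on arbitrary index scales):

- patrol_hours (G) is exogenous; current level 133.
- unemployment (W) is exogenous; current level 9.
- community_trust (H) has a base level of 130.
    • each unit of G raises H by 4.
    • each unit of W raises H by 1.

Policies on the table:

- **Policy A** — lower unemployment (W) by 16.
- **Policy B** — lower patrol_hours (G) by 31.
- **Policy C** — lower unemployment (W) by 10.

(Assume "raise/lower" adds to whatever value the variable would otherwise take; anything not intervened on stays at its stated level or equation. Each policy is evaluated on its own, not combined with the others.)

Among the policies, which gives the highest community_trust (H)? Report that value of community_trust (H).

661

Policy A (W − 16):
  G = 133
  W = 9 − 16 = -7
  H = 130 + 4·133 + (-7) = 655
Policy B (G − 31):
  G = 133 − 31 = 102
  W = 9
  H = 130 + 4·102 + 9 = 547
Policy C (W − 10):
  G = 133
  W = 9 − 10 = -1
  H = 130 + 4·133 + (-1) = 661
Comparing — Policy A: H=655, Policy B: H=547, Policy C: H=661. Highest is 661 (Policy C).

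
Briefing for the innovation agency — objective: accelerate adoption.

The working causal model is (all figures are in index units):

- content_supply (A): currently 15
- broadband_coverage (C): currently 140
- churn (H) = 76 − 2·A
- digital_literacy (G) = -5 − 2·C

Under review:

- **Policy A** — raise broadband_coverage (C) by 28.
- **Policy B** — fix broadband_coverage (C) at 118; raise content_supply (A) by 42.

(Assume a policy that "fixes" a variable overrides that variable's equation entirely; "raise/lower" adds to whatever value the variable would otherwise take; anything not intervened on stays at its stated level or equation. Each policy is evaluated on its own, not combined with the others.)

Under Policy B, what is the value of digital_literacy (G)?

Policy B (C := 118, A + 42):
  C = 118
  G = -5 − 2·118 = -241

-241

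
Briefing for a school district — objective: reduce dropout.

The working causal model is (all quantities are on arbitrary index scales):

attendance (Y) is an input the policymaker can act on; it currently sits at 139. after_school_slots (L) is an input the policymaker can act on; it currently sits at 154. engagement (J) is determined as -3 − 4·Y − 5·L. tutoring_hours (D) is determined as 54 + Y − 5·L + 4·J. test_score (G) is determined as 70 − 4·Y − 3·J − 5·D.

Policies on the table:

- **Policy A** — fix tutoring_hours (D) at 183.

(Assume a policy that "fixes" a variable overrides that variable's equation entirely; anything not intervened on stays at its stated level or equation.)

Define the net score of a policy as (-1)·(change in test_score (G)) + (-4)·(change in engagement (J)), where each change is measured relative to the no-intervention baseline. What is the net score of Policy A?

30380

Baseline:
  Y = 139
  L = 154
  J = -3 − 4·139 − 5·154 = -1329
  D = 54 + 139 − 5·154 + 4·(-1329) = -5893
  G = 70 − 4·139 − 3·(-1329) − 5·(-5893) = 32966
Policy A (D := 183):
  Y = 139
  L = 154
  J = -3 − 4·139 − 5·154 = -1329
  D = 183
  G = 70 − 4·139 − 3·(-1329) − 5·183 = 2586
ΔG = 2586 − 32966 = -30380; ΔJ = -1329 − (-1329) = 0
Score = (-1)·(-30380) + (-4)·0 = 30380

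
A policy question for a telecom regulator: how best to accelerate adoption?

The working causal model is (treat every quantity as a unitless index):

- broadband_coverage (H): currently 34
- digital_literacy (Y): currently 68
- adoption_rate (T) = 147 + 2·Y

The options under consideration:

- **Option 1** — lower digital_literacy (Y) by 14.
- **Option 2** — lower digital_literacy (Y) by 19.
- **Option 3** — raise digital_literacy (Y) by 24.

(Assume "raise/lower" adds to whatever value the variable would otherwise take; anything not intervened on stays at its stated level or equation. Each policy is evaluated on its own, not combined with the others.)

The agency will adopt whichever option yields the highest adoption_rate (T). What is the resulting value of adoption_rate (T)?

331

Option 1 (Y − 14):
  Y = 68 − 14 = 54
  T = 147 + 2·54 = 255
Option 2 (Y − 19):
  Y = 68 − 19 = 49
  T = 147 + 2·49 = 245
Option 3 (Y + 24):
  Y = 68 + 24 = 92
  T = 147 + 2·92 = 331
Comparing — Option 1: T=255, Option 2: T=245, Option 3: T=331. Highest is 331 (Option 3).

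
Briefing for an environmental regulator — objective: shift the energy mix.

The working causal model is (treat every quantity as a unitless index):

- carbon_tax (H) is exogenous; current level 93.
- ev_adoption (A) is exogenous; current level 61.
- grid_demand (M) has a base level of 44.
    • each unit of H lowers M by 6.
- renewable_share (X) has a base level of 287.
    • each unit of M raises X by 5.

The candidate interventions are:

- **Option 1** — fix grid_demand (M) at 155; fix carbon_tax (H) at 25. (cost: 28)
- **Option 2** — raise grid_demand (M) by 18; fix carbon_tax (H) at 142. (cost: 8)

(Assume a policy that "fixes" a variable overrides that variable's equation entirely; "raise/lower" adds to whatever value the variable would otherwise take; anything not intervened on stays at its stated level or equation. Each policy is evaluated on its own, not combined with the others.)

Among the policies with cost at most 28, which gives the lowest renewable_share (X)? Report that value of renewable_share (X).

-3663

Option 1 (M := 155, H := 25):
  H = 25
  M = 155
  X = 287 + 5·155 = 1062
Option 2 (M + 18, H := 142):
  H = 142
  M = 44 − 6·142 (+18 from intervention) = -790
  X = 287 + 5·(-790) = -3663
Comparing — Option 1: X=1062, Option 2: X=-3663. Lowest is -3663 (Option 2).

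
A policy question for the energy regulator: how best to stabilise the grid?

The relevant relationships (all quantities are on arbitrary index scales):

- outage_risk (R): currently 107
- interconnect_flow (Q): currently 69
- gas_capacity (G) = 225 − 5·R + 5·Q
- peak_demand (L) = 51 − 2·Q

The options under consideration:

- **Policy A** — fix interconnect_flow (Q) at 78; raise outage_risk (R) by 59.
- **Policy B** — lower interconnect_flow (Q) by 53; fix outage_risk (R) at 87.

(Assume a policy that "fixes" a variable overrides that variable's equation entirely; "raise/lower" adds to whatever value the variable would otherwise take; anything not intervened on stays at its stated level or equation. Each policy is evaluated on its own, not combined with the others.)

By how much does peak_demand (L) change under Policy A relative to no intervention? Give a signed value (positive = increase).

-18

Baseline:
  Q = 69
  L = 51 − 2·69 = -87
Policy A (Q := 78, R + 59):
  Q = 78
  L = 51 − 2·78 = -105
Change in L: -105 − (-87) = -18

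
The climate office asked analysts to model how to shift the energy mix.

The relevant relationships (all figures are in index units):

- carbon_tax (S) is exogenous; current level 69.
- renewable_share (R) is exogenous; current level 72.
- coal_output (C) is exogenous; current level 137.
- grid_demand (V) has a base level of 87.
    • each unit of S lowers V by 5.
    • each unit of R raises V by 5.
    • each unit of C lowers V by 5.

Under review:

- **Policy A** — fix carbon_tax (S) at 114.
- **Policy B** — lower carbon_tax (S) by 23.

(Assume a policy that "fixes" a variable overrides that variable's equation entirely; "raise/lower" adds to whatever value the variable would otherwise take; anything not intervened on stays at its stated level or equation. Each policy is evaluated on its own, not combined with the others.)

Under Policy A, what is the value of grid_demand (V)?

-808

Policy A (S := 114):
  S = 114
  R = 72
  C = 137
  V = 87 − 5·114 + 5·72 − 5·137 = -808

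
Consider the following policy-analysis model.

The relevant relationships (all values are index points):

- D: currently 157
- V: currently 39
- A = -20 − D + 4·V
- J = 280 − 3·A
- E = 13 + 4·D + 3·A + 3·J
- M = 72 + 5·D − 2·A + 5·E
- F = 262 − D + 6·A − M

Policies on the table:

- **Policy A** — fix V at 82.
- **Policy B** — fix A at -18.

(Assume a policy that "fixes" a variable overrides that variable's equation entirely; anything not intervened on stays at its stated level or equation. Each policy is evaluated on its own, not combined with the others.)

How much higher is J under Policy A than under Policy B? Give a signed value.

-507

Policy A (V := 82):
  D = 157
  V = 82
  A = -20 − 157 + 4·82 = 151
  J = 280 − 3·151 = -173
Policy B (A := -18):
  D = 157
  V = 39
  A = -18
  J = 280 − 3·(-18) = 334
J: -173 − 334 = -507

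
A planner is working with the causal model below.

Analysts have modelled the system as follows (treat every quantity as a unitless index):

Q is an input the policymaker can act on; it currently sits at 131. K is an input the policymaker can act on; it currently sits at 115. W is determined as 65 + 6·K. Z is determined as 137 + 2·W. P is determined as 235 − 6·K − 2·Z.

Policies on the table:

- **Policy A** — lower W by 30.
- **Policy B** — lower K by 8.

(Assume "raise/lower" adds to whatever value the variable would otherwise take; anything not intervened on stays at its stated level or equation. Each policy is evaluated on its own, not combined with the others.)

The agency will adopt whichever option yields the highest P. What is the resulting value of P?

Policy A (W − 30):
  K = 115
  W = 65 + 6·115 (−30 from intervention) = 725
  Z = 137 + 2·725 = 1587
  P = 235 − 6·115 − 2·1587 = -3629
Policy B (K − 8):
  K = 115 − 8 = 107
  W = 65 + 6·107 = 707
  Z = 137 + 2·707 = 1551
  P = 235 − 6·107 − 2·1551 = -3509
Comparing — Policy A: P=-3629, Policy B: P=-3509. Highest is -3509 (Policy B).

-3509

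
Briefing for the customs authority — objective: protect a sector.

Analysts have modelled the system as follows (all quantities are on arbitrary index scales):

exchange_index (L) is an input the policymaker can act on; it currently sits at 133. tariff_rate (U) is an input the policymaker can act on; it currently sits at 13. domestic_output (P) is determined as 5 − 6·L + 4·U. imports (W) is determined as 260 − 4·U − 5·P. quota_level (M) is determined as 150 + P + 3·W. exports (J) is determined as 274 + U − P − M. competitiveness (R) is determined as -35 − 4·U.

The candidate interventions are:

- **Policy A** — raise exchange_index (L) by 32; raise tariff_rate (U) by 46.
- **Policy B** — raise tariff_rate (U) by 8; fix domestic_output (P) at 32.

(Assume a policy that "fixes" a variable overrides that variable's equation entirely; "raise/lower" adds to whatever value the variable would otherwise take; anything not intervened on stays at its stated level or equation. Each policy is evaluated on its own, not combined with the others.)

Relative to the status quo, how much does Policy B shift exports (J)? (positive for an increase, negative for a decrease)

10153

Baseline:
  L = 133
  U = 13
  P = 5 − 6·133 + 4·13 = -741
  W = 260 − 4·13 − 5·(-741) = 3913
  M = 150 + (-741) + 3·3913 = 11148
  J = 274 + 13 − (-741) − 11148 = -10120
Policy B (U + 8, P := 32):
  L = 133
  U = 13 + 8 = 21
  P = 32
  W = 260 − 4·21 − 5·32 = 16
  M = 150 + 32 + 3·16 = 230
  J = 274 + 21 − 32 − 230 = 33
Change in J: 33 − (-10120) = 10153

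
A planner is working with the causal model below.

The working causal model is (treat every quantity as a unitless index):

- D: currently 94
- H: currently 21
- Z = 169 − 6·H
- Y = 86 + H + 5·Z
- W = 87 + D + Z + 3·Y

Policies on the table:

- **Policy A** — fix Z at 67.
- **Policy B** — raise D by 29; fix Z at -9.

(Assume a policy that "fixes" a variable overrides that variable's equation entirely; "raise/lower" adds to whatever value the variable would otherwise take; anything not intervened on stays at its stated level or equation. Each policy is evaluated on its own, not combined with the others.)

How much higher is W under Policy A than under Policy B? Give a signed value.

Policy A (Z := 67):
  D = 94
  H = 21
  Z = 67
  Y = 86 + 21 + 5·67 = 442
  W = 87 + 94 + 67 + 3·442 = 1574
Policy B (D + 29, Z := -9):
  D = 94 + 29 = 123
  H = 21
  Z = -9
  Y = 86 + 21 + 5·(-9) = 62
  W = 87 + 123 + (-9) + 3·62 = 387
W: 1574 − 387 = 1187

1187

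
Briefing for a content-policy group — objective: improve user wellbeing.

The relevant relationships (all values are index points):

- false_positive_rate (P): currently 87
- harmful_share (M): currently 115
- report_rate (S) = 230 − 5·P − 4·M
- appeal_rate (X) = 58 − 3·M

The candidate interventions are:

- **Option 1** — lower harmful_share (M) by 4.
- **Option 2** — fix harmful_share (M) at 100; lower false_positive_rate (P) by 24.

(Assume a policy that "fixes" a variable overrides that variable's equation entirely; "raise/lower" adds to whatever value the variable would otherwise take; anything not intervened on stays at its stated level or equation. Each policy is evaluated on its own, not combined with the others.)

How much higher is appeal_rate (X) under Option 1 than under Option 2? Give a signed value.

-33

Option 1 (M − 4):
  M = 115 − 4 = 111
  X = 58 − 3·111 = -275
Option 2 (M := 100, P − 24):
  M = 100
  X = 58 − 3·100 = -242
X: -275 − (-242) = -33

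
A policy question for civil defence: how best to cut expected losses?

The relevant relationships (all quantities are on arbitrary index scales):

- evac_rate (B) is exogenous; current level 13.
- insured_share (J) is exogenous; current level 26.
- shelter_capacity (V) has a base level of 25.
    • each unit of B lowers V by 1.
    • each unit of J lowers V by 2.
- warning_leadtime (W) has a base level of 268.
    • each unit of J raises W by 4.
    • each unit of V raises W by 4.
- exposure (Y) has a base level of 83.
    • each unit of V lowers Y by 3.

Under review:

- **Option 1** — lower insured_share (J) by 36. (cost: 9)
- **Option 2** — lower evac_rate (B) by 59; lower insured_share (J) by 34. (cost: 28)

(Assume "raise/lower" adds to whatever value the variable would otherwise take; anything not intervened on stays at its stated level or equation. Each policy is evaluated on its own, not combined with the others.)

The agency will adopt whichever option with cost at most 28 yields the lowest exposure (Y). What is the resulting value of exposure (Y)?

Option 1 (J − 36):
  B = 13
  J = 26 − 36 = -10
  V = 25 − 13 − 2·(-10) = 32
  Y = 83 − 3·32 = -13
Option 2 (B − 59, J − 34):
  B = 13 − 59 = -46
  J = 26 − 34 = -8
  V = 25 − (-46) − 2·(-8) = 87
  Y = 83 − 3·87 = -178
Comparing — Option 1: Y=-13, Option 2: Y=-178. Lowest is -178 (Option 2).

-178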